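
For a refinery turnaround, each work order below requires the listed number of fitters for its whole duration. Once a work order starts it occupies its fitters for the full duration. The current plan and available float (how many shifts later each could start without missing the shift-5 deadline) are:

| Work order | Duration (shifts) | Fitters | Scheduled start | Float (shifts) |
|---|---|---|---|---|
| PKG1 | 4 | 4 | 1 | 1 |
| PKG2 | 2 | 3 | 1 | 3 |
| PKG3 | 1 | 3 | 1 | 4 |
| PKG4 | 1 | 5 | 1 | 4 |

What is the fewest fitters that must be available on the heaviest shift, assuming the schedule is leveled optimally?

Early-start (PKG1@1, PKG2@1, PKG3@1, PKG4@1) gives peak 15: s1:15  s2:7  s3:4  s4:4  s5:0.
Shift PKG3→3, PKG4→5.
Schedule PKG1@1, PKG2@1, PKG3@3, PKG4@5: s1:7  s2:7  s3:7  s4:4  s5:5 — peak 7.

7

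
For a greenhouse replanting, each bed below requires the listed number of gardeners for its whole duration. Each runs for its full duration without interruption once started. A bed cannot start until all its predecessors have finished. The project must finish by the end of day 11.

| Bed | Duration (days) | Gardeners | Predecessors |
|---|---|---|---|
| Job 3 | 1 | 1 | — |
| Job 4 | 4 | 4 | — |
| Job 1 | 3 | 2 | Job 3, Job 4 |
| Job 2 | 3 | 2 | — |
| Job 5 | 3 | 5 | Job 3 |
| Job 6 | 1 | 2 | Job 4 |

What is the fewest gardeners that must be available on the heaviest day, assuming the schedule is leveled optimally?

5

Early-start (Job 3@1, Job 4@1, Job 1@5, Job 2@1, Job 5@2, Job 6@5) gives peak 11: d1:7  d2:11  d3:11  d4:9  d5:4  d6:2  d7:2  d8:0  d9:0  d10:0  d11:0.
Shift Job 2→5, Job 5→8, Job 6→11.
Schedule Job 3@1, Job 4@1, Job 1@5, Job 2@5, Job 5@8, Job 6@11: d1:5  d2:4  d3:4  d4:4  d5:4  d6:4  d7:4  d8:5  d9:5  d10:5  d11:2 — peak 5.
Total gardener-days = 46 over 11 days ⇒ peak ≥ ⌈46/11⌉ = 5, so 5 is optimal.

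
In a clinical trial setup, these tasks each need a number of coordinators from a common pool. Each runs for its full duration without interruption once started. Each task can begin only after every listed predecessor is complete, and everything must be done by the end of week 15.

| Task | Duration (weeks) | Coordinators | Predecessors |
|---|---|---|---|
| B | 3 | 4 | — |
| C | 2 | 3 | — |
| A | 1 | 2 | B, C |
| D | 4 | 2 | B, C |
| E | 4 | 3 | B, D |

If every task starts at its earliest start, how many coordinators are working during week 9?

At early start, week 9 has: E.
Demand: 3 = 3.

3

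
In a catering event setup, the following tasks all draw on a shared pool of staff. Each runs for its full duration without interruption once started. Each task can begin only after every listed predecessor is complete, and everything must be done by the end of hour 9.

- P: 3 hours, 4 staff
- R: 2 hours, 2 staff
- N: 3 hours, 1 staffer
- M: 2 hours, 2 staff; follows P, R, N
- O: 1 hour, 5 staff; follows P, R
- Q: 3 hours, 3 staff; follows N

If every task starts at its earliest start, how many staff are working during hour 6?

At early start, hour 6 has: Q.
Demand: 3 = 3.

3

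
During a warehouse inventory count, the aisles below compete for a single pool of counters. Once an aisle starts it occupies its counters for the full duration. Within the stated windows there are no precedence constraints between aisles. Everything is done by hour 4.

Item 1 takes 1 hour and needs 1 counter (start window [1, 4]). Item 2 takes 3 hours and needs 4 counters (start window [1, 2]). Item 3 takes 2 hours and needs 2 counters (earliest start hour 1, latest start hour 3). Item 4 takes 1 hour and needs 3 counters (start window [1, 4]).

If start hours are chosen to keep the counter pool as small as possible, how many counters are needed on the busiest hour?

6

Early-start (Item 1@1, Item 2@1, Item 3@1, Item 4@1) gives peak 10: h1:10  h2:6  h3:4  h4:0.
Shift Item 3→2, Item 4→4.
Schedule Item 1@1, Item 2@1, Item 3@2, Item 4@4: h1:5  h2:6  h3:6  h4:3 — peak 6.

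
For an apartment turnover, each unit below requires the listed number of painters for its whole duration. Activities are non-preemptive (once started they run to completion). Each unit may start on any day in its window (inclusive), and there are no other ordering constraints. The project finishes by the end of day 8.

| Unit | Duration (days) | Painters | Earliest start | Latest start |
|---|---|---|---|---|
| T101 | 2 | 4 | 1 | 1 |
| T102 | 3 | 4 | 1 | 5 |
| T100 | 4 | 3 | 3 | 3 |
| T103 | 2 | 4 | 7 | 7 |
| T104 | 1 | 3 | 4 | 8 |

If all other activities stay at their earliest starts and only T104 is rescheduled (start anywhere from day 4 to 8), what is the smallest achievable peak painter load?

8

T104@4: d1:8  d2:8  d3:7  d4:6  d5:3  d6:3  d7:4  d8:4 → peak 8
T104@5: d1:8  d2:8  d3:7  d4:3  d5:6  d6:3  d7:4  d8:4 → peak 8
T104@6: d1:8  d2:8  d3:7  d4:3  d5:3  d6:6  d7:4  d8:4 → peak 8
T104@7: d1:8  d2:8  d3:7  d4:3  d5:3  d6:3  d7:7  d8:4 → peak 8
T104@8: d1:8  d2:8  d3:7  d4:3  d5:3  d6:3  d7:4  d8:7 → peak 8
Best is T104@4, peak 8.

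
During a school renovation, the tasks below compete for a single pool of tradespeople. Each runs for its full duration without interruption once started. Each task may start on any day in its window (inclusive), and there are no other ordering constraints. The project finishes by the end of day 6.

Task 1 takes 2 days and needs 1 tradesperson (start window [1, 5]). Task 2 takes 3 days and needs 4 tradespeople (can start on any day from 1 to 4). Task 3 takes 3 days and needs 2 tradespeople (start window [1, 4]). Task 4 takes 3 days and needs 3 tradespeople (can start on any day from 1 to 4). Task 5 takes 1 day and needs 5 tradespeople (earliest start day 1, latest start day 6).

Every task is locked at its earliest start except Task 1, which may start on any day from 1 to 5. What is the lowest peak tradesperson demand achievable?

14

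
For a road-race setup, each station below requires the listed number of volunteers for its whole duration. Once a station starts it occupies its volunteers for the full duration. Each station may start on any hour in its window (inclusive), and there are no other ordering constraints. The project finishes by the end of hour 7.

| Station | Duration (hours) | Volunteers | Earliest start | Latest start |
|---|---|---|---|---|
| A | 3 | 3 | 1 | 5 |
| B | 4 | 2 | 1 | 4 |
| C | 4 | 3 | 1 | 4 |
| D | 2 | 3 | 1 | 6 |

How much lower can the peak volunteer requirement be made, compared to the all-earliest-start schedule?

Early-start peak: h1:11  h2:11  h3:8  h4:5  h5:0  h6:0  h7:0 ⇒ 11.
Leveled (A@1, B@1, C@4, D@5): h1:5  h2:5  h3:5  h4:5  h5:6  h6:6  h7:3 ⇒ 6.
Reduction 11 − 6 = 5.

5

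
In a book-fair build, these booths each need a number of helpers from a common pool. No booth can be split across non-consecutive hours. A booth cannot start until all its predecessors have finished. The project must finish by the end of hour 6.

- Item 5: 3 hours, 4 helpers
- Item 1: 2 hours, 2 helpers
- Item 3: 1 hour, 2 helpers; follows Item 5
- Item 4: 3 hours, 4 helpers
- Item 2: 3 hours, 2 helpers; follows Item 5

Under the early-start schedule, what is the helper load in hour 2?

10

At early start, hour 2 has: Item 5, Item 1, Item 4.
Demand: 4 + 2 + 4 = 10.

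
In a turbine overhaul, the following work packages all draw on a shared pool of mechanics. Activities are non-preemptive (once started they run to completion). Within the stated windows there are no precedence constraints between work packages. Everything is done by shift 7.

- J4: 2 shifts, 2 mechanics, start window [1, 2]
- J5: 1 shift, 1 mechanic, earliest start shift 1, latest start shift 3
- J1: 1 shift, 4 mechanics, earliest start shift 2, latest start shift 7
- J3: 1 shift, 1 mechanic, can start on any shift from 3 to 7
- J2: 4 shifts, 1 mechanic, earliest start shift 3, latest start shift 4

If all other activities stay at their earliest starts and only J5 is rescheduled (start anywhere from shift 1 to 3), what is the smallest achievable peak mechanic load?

6

J5@1: s1:3  s2:6  s3:2  s4:1  s5:1  s6:1  s7:0 → peak 6
J5@2: s1:2  s2:7  s3:2  s4:1  s5:1  s6:1  s7:0 → peak 7
J5@3: s1:2  s2:6  s3:3  s4:1  s5:1  s6:1  s7:0 → peak 6
Best is J5@1, peak 6.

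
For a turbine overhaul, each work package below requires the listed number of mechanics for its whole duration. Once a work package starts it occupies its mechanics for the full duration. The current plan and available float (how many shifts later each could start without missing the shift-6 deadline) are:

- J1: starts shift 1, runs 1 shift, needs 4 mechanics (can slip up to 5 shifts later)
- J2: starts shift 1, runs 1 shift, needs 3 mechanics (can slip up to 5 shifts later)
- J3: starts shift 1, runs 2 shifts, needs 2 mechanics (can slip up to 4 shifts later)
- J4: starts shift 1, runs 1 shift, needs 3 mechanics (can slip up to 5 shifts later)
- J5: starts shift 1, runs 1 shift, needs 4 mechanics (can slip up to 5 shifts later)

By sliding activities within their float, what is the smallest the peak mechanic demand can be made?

Early-start (J1@1, J2@1, J3@1, J4@1, J5@1) gives peak 16: s1:16  s2:2  s3:0  s4:0  s5:0  s6:0.
Shift J2→2, J3→3, J4→5, J5→6.
Schedule J1@1, J2@2, J3@3, J4@5, J5@6: s1:4  s2:3  s3:2  s4:2  s5:3  s6:4 — peak 4.

4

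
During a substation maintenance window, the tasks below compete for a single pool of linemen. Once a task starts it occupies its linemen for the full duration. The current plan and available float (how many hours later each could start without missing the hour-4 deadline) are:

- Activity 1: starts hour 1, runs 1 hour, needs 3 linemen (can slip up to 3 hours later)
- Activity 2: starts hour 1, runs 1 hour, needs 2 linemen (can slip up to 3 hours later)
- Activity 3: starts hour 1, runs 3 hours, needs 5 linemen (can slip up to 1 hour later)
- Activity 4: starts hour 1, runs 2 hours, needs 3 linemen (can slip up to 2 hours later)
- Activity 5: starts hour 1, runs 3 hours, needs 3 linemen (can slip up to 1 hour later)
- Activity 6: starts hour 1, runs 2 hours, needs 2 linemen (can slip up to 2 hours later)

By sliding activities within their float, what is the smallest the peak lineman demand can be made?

Early-start (Activity 1@1, Activity 2@1, Activity 3@1, Activity 4@1, Activity 5@1, Activity 6@1) gives peak 18: h1:18  h2:13  h3:8  h4:0.
Shift Activity 3→2, Activity 6→3.
Schedule Activity 1@1, Activity 2@1, Activity 3@2, Activity 4@1, Activity 5@1, Activity 6@3: h1:11  h2:11  h3:10  h4:7 — peak 11.

11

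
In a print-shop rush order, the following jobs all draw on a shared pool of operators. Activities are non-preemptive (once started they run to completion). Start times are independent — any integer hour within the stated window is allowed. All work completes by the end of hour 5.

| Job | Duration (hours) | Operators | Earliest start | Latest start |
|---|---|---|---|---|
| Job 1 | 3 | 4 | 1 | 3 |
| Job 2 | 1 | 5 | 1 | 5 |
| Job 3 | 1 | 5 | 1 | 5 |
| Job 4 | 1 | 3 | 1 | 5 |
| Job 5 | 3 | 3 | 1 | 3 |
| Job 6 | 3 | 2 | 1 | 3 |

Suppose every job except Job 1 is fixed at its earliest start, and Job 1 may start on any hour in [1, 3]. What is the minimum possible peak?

18

Job 1@1: h1:22  h2:9  h3:9  h4:0  h5:0 → peak 22
Job 1@2: h1:18  h2:9  h3:9  h4:4  h5:0 → peak 18
Job 1@3: h1:18  h2:5  h3:9  h4:4  h5:4 → peak 18
Best is Job 1@2, peak 18.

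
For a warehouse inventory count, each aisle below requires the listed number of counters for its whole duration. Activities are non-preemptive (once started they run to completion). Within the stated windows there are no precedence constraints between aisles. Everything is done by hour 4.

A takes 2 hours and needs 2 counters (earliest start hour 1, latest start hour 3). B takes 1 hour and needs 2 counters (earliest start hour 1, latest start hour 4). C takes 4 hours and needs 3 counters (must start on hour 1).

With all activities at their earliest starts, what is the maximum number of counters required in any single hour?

Early-start schedule: A@1, B@1, C@1.
Load per hour: hour 1: 7, hour 2: 5, hour 3: 3, hour 4: 3.
Peak is 7.

7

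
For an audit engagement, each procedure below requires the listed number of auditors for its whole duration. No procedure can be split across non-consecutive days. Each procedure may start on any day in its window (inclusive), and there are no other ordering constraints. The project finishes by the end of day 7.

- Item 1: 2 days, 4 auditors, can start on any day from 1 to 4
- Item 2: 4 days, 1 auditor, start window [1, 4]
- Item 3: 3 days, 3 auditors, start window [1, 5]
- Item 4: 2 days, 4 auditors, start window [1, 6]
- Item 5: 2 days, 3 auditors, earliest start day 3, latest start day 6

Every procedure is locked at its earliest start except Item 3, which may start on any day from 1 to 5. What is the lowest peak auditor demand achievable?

9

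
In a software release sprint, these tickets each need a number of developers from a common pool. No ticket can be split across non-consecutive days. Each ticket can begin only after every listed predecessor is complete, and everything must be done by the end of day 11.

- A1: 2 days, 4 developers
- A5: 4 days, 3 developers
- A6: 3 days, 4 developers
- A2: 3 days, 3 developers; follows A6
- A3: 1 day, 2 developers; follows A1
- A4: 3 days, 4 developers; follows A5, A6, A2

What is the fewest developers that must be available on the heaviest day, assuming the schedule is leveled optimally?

7

Early-start (A1@1, A5@1, A6@1, A2@4, A3@3, A4@7) gives peak 11: d1:11  d2:11  d3:9  d4:6  d5:3  d6:3  d7:4  d8:4  d9:4  d10:0  d11:0.
Shift A6→3, A2→6, A3→5, A4→9.
Schedule A1@1, A5@1, A6@3, A2@6, A3@5, A4@9: d1:7  d2:7  d3:7  d4:7  d5:6  d6:3  d7:3  d8:3  d9:4  d10:4  d11:4 — peak 7.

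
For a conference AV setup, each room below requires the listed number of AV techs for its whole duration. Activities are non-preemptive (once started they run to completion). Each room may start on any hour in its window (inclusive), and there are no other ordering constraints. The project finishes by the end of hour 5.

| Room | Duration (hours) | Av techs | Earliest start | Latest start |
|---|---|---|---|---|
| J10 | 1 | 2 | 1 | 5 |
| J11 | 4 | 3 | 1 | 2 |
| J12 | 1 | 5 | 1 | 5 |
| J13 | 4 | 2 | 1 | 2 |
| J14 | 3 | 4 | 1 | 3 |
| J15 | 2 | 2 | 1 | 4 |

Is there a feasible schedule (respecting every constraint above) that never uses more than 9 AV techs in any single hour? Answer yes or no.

Schedule J10@1, J11@1, J12@5, J13@1, J14@3, J15@1: h1:9  h2:7  h3:9  h4:9  h5:9 — peak 9 ≤ 9.

yes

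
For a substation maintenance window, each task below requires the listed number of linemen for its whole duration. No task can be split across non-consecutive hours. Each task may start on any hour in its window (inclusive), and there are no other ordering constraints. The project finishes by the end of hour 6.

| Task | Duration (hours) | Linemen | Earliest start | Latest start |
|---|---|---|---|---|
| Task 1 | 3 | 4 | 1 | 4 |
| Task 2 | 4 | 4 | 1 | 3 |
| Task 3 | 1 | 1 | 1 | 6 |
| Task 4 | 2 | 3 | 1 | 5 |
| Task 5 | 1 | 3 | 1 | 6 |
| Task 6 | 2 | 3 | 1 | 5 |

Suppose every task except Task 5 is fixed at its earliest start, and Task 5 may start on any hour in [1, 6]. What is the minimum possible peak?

15

Task 5@1: h1:18  h2:14  h3:8  h4:4  h5:0  h6:0 → peak 18
Task 5@2: h1:15  h2:17  h3:8  h4:4  h5:0  h6:0 → peak 17
Task 5@3: h1:15  h2:14  h3:11  h4:4  h5:0  h6:0 → peak 15
Task 5@4: h1:15  h2:14  h3:8  h4:7  h5:0  h6:0 → peak 15
Task 5@5: h1:15  h2:14  h3:8  h4:4  h5:3  h6:0 → peak 15
Task 5@6: h1:15  h2:14  h3:8  h4:4  h5:0  h6:3 → peak 15
Best is Task 5@3, peak 15.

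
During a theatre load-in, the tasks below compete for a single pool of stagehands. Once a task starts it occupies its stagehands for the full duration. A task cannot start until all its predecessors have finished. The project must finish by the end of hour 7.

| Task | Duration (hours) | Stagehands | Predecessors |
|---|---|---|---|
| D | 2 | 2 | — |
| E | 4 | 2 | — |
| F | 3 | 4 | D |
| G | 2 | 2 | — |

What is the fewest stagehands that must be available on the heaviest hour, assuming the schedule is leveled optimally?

4

Early-start (D@1, E@1, F@3, G@1) gives peak 6: h1:6  h2:6  h3:6  h4:6  h5:4  h6:0  h7:0.
Shift F→5, G→3.
Schedule D@1, E@1, F@5, G@3: h1:4  h2:4  h3:4  h4:4  h5:4  h6:4  h7:4 — peak 4.
Total stagehand-hours = 28 over 7 hours ⇒ peak ≥ ⌈28/7⌉ = 4, so 4 is optimal.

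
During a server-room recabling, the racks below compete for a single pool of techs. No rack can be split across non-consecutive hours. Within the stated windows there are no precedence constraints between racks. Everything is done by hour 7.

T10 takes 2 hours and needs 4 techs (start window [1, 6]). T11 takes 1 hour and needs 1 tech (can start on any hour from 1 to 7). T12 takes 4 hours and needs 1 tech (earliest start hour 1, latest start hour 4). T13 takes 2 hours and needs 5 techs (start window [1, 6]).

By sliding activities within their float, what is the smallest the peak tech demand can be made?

5

Early-start (T10@1, T11@1, T12@1, T13@1) gives peak 11: h1:11  h2:10  h3:1  h4:1  h5:0  h6:0  h7:0.
Shift T12→2, T13→6.
Schedule T10@1, T11@1, T12@2, T13@6: h1:5  h2:5  h3:1  h4:1  h5:1  h6:5  h7:5 — peak 5.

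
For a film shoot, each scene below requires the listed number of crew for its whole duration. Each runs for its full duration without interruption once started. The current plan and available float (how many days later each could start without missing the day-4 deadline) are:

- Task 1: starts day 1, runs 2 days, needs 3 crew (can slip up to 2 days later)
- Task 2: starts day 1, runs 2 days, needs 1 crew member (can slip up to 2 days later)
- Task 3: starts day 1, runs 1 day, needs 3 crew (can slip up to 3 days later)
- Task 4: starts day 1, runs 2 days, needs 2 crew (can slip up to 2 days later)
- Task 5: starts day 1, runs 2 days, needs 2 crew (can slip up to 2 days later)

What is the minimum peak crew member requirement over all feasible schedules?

Early-start (Task 1@1, Task 2@1, Task 3@1, Task 4@1, Task 5@1) gives peak 11: d1:11  d2:8  d3:0  d4:0.
Shift Task 3→3, Task 5→3.
Schedule Task 1@1, Task 2@1, Task 3@3, Task 4@1, Task 5@3: d1:6  d2:6  d3:5  d4:2 — peak 6.

6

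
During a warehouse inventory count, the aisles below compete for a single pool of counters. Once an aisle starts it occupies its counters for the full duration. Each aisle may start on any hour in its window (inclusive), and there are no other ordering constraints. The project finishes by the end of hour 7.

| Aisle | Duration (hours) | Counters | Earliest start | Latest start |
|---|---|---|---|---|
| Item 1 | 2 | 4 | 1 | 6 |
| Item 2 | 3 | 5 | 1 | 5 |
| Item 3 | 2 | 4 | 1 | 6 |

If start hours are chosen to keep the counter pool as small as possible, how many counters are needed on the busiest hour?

5

Early-start (Item 1@1, Item 2@1, Item 3@1) gives peak 13: h1:13  h2:13  h3:5  h4:0  h5:0  h6:0  h7:0.
Shift Item 2→3, Item 3→6.
Schedule Item 1@1, Item 2@3, Item 3@6: h1:4  h2:4  h3:5  h4:5  h5:5  h6:4  h7:4 — peak 5.
Total counter-hours = 31 over 7 hours ⇒ peak ≥ ⌈31/7⌉ = 5, so 5 is optimal.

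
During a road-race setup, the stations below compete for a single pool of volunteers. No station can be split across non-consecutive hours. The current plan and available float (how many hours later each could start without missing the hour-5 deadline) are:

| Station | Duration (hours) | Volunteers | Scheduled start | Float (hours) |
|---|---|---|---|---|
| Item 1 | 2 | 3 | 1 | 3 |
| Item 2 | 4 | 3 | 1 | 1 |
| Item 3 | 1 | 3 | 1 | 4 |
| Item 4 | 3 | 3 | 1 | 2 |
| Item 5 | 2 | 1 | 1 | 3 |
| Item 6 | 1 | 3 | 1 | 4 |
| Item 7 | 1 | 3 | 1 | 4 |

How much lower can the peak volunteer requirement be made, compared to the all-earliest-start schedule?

10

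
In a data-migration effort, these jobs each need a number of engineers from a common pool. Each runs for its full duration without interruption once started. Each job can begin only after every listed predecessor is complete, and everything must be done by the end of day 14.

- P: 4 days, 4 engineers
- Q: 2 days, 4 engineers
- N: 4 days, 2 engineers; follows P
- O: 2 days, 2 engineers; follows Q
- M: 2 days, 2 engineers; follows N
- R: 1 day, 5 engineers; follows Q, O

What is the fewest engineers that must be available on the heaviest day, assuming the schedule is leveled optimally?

5

Early-start (P@1, Q@1, N@5, O@3, M@9, R@5) gives peak 8: d1:8  d2:8  d3:6  d4:6  d5:7  d6:2  d7:2  d8:2  d9:2  d10:2  d11:0  d12:0  d13:0  d14:0.
Shift Q→5, N→7, O→7, M→11, R→13.
Schedule P@1, Q@5, N@7, O@7, M@11, R@13: d1:4  d2:4  d3:4  d4:4  d5:4  d6:4  d7:4  d8:4  d9:2  d10:2  d11:2  d12:2  d13:5  d14:0 — peak 5.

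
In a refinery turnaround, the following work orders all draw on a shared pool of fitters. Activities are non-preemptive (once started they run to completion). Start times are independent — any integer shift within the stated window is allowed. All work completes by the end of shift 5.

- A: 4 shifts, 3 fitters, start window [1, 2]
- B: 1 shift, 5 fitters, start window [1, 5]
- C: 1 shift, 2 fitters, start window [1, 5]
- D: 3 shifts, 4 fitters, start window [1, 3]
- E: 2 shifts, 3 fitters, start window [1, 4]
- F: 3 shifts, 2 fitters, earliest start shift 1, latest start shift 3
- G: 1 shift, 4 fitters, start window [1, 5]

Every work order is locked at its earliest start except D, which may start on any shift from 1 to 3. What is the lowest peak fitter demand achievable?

D@1: s1:23  s2:12  s3:9  s4:3  s5:0 → peak 23
D@2: s1:19  s2:12  s3:9  s4:7  s5:0 → peak 19
D@3: s1:19  s2:8  s3:9  s4:7  s5:4 → peak 19
Best is D@2, peak 19.

19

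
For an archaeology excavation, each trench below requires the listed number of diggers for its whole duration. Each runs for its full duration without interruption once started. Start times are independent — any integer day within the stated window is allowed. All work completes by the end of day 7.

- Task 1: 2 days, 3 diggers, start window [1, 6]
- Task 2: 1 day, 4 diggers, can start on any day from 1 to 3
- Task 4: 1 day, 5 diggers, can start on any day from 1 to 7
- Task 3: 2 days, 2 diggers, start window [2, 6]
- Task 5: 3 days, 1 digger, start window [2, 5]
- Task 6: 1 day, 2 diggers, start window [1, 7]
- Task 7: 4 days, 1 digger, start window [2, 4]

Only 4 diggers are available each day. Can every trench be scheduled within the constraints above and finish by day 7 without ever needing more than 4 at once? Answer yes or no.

no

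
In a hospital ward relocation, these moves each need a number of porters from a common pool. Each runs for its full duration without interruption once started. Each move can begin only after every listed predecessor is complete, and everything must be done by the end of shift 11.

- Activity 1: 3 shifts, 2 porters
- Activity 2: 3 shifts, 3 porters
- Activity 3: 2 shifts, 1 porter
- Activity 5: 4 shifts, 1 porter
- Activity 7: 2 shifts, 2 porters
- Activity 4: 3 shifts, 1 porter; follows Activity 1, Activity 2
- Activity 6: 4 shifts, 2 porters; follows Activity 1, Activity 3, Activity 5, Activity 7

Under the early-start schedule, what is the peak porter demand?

Early-start schedule: Activity 1@1, Activity 2@1, Activity 3@1, Activity 5@1, Activity 7@1, Activity 4@4, Activity 6@5.
Load per shift: shift 1: 9, shift 2: 9, shift 3: 6, shift 4: 2, shift 5: 3, shift 6: 3, shift 7: 2, shift 8: 2, shift 9: 0, shift 10: 0, shift 11: 0.
Peak is 9.

9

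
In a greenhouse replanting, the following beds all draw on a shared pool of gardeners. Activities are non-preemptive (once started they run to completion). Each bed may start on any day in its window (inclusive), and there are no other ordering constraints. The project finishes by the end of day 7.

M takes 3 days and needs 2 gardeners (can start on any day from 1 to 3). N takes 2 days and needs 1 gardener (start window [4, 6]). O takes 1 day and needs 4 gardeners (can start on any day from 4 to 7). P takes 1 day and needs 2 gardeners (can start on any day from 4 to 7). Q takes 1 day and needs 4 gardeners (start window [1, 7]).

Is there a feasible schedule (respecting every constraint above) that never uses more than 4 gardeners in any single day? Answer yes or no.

Schedule M@1, N@4, O@6, P@4, Q@7: d1:2  d2:2  d3:2  d4:3  d5:1  d6:4  d7:4 — peak 4 ≤ 4.

yes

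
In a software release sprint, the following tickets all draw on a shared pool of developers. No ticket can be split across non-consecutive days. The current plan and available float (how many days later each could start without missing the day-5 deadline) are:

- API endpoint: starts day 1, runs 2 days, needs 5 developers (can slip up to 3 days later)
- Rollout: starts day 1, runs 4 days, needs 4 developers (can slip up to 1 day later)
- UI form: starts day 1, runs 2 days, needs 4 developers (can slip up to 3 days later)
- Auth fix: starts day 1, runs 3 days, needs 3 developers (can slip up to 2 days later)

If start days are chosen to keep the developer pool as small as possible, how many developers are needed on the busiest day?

Early-start (API endpoint@1, Rollout@1, UI form@1, Auth fix@1) gives peak 16: d1:16  d2:16  d3:7  d4:4  d5:0.
Shift UI form→3, Auth fix→3.
Schedule API endpoint@1, Rollout@1, UI form@3, Auth fix@3: d1:9  d2:9  d3:11  d4:11  d5:3 — peak 11.

11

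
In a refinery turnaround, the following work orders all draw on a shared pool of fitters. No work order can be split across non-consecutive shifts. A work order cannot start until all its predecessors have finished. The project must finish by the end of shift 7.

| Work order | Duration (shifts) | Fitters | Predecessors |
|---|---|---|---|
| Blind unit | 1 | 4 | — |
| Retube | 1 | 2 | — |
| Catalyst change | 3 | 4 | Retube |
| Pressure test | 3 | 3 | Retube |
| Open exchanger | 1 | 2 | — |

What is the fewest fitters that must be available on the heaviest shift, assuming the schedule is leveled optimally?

6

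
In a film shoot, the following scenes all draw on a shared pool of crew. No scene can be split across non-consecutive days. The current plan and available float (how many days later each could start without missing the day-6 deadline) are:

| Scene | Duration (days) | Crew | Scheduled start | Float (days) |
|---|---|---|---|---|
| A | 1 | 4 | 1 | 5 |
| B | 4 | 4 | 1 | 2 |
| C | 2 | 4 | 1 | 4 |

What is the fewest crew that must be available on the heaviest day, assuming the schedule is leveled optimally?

Early-start (A@1, B@1, C@1) gives peak 12: d1:12  d2:8  d3:4  d4:4  d5:0  d6:0.
Shift C→2.
Schedule A@1, B@1, C@2: d1:8  d2:8  d3:8  d4:4  d5:0  d6:0 — peak 8.

8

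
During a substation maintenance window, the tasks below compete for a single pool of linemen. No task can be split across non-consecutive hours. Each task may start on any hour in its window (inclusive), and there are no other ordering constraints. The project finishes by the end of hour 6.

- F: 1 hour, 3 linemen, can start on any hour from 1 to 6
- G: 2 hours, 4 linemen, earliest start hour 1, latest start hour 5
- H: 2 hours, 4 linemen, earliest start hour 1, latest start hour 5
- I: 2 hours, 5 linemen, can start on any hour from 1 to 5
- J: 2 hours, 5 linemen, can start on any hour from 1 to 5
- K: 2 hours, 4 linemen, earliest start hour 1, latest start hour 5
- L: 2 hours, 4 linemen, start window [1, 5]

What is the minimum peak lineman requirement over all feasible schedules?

Early-start (F@1, G@1, H@1, I@1, J@1, K@1, L@1) gives peak 29: h1:29  h2:26  h3:0  h4:0  h5:0  h6:0.
Shift I→3, J→3, K→5, L→5.
Schedule F@1, G@1, H@1, I@3, J@3, K@5, L@5: h1:11  h2:8  h3:10  h4:10  h5:8  h6:8 — peak 11.

11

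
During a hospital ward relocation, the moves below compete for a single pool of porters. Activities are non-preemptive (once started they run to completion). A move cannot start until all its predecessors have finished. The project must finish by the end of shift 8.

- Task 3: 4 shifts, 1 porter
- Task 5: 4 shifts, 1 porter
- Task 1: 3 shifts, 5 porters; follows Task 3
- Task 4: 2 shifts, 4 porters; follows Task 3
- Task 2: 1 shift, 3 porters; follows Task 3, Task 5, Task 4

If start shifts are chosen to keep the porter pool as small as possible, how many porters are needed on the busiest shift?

Schedule Task 3@1, Task 5@1, Task 1@5, Task 4@5, Task 2@7: s1:2  s2:2  s3:2  s4:2  s5:9  s6:9  s7:8  s8:0 — peak 9.

9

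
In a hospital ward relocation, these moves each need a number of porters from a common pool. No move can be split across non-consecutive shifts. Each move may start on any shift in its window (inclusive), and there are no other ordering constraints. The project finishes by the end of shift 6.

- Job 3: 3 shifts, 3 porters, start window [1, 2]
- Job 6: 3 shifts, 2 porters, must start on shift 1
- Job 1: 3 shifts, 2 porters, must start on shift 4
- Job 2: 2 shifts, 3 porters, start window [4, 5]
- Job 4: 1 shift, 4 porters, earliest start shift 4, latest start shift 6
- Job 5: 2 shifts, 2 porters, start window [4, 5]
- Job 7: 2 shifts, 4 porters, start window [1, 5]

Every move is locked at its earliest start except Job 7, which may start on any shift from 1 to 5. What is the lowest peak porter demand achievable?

11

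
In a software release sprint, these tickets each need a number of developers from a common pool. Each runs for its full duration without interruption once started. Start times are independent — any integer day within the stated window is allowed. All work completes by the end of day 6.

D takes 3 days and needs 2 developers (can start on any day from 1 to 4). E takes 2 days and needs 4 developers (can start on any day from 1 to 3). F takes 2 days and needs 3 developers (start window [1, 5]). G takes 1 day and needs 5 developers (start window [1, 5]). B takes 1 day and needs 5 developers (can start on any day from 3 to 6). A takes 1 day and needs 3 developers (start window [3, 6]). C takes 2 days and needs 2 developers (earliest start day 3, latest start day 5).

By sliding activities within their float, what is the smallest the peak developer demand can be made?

7

Early-start (D@1, E@1, F@1, G@1, B@3, A@3, C@3) gives peak 14: d1:14  d2:9  d3:12  d4:2  d5:0  d6:0.
Shift F→3, G→5, B→6, A→4, C→5.
Schedule D@1, E@1, F@3, G@5, B@6, A@4, C@5: d1:6  d2:6  d3:5  d4:6  d5:7  d6:7 — peak 7.
Total developer-days = 37 over 6 days ⇒ peak ≥ ⌈37/6⌉ = 7, so 7 is optimal.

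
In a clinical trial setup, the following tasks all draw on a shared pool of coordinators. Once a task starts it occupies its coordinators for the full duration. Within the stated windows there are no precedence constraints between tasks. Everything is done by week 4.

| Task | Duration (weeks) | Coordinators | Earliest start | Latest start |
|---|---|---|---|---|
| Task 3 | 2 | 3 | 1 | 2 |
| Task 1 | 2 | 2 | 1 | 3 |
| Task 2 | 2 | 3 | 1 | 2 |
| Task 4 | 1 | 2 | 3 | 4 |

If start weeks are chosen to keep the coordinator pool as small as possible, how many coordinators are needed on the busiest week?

6

Early-start (Task 3@1, Task 1@1, Task 2@1, Task 4@3) gives peak 8: w1:8  w2:8  w3:2  w4:0.
Shift Task 1→3.
Schedule Task 3@1, Task 1@3, Task 2@1, Task 4@3: w1:6  w2:6  w3:4  w4:2 — peak 6.
No arrangement of the 24 feasible schedules does better.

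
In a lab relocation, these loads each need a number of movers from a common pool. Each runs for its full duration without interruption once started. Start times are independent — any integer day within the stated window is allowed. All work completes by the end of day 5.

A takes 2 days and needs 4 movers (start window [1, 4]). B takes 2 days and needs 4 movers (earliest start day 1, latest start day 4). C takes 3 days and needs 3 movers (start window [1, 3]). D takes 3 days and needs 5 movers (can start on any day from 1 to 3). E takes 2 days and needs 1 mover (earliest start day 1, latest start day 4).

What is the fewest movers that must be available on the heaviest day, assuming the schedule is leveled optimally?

9

Early-start (A@1, B@1, C@1, D@1, E@1) gives peak 17: d1:17  d2:17  d3:8  d4:0  d5:0.
Shift C→3, D→3.
Schedule A@1, B@1, C@3, D@3, E@1: d1:9  d2:9  d3:8  d4:8  d5:8 — peak 9.
Total mover-days = 42 over 5 days ⇒ peak ≥ ⌈42/5⌉ = 9, so 9 is optimal.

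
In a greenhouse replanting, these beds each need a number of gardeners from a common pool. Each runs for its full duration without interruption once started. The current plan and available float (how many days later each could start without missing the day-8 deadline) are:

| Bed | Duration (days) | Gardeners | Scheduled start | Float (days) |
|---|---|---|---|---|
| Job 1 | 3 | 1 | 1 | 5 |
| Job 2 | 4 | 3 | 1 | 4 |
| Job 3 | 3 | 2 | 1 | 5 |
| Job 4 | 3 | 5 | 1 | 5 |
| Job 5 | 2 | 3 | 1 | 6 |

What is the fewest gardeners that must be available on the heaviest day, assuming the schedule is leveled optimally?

6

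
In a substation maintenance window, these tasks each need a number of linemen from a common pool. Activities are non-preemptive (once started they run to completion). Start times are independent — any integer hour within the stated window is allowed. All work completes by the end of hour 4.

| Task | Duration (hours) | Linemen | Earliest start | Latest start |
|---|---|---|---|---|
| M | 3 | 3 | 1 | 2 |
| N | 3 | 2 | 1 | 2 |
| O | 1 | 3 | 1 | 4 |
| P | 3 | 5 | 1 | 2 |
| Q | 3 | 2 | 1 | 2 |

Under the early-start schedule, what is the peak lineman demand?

15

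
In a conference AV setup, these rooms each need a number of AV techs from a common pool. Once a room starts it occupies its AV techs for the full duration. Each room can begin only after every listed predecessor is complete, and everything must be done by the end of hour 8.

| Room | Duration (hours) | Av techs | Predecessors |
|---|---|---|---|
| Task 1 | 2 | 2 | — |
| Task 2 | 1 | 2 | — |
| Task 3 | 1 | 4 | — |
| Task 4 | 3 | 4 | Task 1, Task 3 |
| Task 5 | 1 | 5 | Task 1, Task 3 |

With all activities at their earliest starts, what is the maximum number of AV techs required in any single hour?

Early-start schedule: Task 1@1, Task 2@1, Task 3@1, Task 4@3, Task 5@3.
Load per hour: hour 1: 8, hour 2: 2, hour 3: 9, hour 4: 4, hour 5: 4, hour 6: 0, hour 7: 0, hour 8: 0.
Peak is 9.

9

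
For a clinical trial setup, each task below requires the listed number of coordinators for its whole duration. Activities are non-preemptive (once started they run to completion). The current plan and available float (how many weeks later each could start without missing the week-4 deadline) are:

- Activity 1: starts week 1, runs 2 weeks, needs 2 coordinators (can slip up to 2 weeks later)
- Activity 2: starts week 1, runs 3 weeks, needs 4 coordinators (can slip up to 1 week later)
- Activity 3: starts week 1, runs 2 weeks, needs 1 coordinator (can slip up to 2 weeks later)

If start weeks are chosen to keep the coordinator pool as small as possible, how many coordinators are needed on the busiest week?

6

Early-start (Activity 1@1, Activity 2@1, Activity 3@1) gives peak 7: w1:7  w2:7  w3:4  w4:0.
Shift Activity 3→3.
Schedule Activity 1@1, Activity 2@1, Activity 3@3: w1:6  w2:6  w3:5  w4:1 — peak 6.
No arrangement of the 18 feasible schedules does better.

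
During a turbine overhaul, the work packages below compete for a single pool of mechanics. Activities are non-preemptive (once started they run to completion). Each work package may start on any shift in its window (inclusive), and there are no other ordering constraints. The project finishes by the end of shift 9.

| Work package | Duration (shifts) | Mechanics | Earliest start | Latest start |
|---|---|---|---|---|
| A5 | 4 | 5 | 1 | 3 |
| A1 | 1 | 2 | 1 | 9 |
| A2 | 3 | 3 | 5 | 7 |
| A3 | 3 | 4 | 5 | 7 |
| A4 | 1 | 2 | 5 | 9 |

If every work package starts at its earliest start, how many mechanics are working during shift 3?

At early start, shift 3 has: A5.
Demand: 5 = 5.

5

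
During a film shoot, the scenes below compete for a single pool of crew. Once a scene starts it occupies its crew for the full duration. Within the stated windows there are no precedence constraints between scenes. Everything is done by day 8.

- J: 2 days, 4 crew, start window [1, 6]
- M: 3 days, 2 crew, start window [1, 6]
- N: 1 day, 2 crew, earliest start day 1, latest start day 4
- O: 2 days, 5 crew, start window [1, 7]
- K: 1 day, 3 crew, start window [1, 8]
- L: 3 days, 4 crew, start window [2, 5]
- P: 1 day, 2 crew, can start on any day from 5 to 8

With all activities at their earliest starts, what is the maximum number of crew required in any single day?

16

Early-start schedule: J@1, M@1, N@1, O@1, K@1, L@2, P@5.
Load per day: day 1: 16, day 2: 15, day 3: 6, day 4: 4, day 5: 2, day 6: 0, day 7: 0, day 8: 0.
Peak is 16.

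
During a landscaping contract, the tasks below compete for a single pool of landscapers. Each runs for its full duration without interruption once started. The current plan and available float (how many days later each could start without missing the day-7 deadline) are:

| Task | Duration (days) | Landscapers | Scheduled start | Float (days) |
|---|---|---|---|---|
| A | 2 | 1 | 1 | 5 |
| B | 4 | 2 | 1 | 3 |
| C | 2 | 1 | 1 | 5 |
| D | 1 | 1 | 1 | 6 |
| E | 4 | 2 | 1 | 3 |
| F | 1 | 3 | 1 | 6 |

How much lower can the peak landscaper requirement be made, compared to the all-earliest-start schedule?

Early-start peak: d1:10  d2:6  d3:4  d4:4  d5:0  d6:0  d7:0 ⇒ 10.
Leveled (A@1, B@1, C@1, D@5, E@3, F@7): d1:4  d2:4  d3:4  d4:4  d5:3  d6:2  d7:3 ⇒ 4.
Reduction 10 − 4 = 6.

6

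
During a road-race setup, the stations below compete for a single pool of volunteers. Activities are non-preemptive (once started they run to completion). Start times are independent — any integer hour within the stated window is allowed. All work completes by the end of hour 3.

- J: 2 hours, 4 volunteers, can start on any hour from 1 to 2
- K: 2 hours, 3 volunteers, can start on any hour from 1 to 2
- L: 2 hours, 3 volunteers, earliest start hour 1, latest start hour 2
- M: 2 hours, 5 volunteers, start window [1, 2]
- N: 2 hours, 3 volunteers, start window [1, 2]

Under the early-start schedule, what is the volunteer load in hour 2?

18

At early start, hour 2 has: J, K, L, M, N.
Demand: 4 + 3 + 3 + 5 + 3 = 18.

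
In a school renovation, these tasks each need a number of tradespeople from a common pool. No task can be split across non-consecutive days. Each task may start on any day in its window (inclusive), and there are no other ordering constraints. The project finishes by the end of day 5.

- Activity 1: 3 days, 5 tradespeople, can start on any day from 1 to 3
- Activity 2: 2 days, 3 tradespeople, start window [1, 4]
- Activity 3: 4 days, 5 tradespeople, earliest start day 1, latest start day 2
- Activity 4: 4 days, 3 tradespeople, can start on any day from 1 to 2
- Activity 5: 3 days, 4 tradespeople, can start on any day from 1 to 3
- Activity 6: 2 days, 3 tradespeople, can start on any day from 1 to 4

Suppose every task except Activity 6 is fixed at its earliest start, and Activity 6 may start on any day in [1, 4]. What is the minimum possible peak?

Activity 6@1: d1:23  d2:23  d3:17  d4:8  d5:0 → peak 23
Activity 6@2: d1:20  d2:23  d3:20  d4:8  d5:0 → peak 23
Activity 6@3: d1:20  d2:20  d3:20  d4:11  d5:0 → peak 20
Activity 6@4: d1:20  d2:20  d3:17  d4:11  d5:3 → peak 20
Best is Activity 6@3, peak 20.

20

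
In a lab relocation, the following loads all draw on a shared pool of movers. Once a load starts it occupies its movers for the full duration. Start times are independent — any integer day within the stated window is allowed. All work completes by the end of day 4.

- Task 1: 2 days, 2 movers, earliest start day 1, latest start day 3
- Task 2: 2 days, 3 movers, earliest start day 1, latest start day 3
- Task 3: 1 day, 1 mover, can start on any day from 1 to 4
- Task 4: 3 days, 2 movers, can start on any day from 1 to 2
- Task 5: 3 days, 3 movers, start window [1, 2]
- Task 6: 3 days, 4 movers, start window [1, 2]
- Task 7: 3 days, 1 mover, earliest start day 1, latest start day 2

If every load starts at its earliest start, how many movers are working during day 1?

16

At early start, day 1 has: Task 1, Task 2, Task 3, Task 4, Task 5, Task 6, Task 7.
Demand: 2 + 3 + 1 + 2 + 3 + 4 + 1 = 16.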